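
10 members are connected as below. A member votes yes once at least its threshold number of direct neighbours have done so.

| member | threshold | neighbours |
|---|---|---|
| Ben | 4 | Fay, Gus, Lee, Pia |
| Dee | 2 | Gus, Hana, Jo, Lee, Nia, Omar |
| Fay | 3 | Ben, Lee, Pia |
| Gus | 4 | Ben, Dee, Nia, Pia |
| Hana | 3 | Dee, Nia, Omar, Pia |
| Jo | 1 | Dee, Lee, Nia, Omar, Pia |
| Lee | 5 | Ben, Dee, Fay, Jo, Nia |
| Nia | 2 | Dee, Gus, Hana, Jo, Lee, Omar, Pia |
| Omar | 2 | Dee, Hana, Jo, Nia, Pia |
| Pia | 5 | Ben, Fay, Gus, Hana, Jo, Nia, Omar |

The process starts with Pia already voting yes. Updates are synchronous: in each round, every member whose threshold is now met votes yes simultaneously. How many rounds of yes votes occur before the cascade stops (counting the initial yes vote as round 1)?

4

Round 1 — Pia votes yes (initial).
Round 2 — checking thresholds:
  Ben: 1 of 4 neighbours < 4, below threshold.
  Fay: 1 of 3 neighbours < 3, below threshold.
  Gus: 1 of 4 neighbours < 4, below threshold.
  Hana: 1 of 4 neighbours < 3, below threshold.
  Jo: 1 of 5 neighbours ≥ 1, votes yes.
  Nia: 1 of 7 neighbours < 2, below threshold.
  Omar: 1 of 5 neighbours < 2, below threshold.
Round 3 — checking thresholds:
  Ben: 1 of 4 neighbours < 4, below threshold.
  Dee: 1 of 6 neighbours < 2, below threshold.
  Fay: 1 of 3 neighbours < 3, below threshold.
  Gus: 1 of 4 neighbours < 4, below threshold.
  Hana: 1 of 4 neighbours < 3, below threshold.
  Lee: 1 of 5 neighbours < 5, below threshold.
  Nia: 2 of 7 neighbours ≥ 2, votes yes.
  Omar: 2 of 5 neighbours ≥ 2, votes yes.
Round 4 — checking thresholds:
  Ben: 1 of 4 neighbours < 4, below threshold.
  Dee: 3 of 6 neighbours ≥ 2, votes yes.
  Fay: 1 of 3 neighbours < 3, below threshold.
  Gus: 2 of 4 neighbours < 4, below threshold.
  Hana: 3 of 4 neighbours ≥ 3, votes yes.
  Lee: 2 of 5 neighbours < 5, below threshold.
Round 5 — no new yes votes; cascade stops.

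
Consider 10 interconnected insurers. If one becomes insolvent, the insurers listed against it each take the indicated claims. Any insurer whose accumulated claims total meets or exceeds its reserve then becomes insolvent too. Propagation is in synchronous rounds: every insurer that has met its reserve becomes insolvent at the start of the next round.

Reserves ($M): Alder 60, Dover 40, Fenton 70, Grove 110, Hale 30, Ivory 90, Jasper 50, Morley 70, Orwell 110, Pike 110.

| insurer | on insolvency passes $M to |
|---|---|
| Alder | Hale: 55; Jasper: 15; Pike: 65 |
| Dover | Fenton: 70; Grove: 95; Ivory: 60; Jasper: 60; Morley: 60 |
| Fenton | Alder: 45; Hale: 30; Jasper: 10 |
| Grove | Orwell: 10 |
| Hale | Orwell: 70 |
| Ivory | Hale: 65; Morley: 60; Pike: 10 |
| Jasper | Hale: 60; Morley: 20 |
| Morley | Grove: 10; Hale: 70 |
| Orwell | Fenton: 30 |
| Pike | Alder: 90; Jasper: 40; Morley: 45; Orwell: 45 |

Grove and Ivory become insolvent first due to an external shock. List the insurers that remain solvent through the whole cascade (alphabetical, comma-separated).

Alder, Dover, Fenton, Jasper, Morley, Orwell, Pike

Round 1 — Grove, Ivory become insolvent (initial).
  Hale: +65 → 65 ≥ 30
  Morley: +60 → 60 < 70
  Orwell: +10 → 10 < 110
  Pike: +10 → 10 < 110
Round 2 — Hale becomes insolvent.
  Orwell: +70 → 80 < 110
No further insolvencies.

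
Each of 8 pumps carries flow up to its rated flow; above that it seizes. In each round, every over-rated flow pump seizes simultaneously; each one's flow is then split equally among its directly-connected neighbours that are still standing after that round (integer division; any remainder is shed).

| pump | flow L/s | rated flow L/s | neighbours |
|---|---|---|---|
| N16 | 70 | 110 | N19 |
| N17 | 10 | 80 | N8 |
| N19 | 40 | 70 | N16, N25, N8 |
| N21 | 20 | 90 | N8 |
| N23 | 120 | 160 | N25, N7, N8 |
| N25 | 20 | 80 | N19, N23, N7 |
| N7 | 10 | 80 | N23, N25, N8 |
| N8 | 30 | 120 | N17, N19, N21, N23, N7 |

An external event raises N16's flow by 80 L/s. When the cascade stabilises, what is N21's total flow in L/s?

51

Round 1 — N16 at 150 > 110. N16 seizes.
  N16 sheds 150 L/s to N19: 150 each.
    N19: 40+150 = 190 > 70
Round 2 — N19 seizes.
  N19 sheds 190 L/s to N25, N8: 95 each.
    N25: 20+95 = 115 > 80
    N8: 30+95 = 125 > 120
Round 3 — N25, N8 seize.
  N25 sheds 115 L/s to N23, N7: 57 each (1 lost).
    N23: 120+57 = 177 > 160
    N7: 10+57 = 67 ≤ 80
  N8 sheds 125 L/s to N17, N21, N23, N7: 31 each (1 lost).
    N17: 10+31 = 41 ≤ 80
    N21: 20+31 = 51 ≤ 90
    N23: 177+31 = 208 > 160
    N7: 67+31 = 98 > 80
Round 4 — N23, N7 seize.
  N23 sheds 208 L/s: no online neighbours, lost.
  N7 sheds 98 L/s: no online neighbours, lost.
No further seizures.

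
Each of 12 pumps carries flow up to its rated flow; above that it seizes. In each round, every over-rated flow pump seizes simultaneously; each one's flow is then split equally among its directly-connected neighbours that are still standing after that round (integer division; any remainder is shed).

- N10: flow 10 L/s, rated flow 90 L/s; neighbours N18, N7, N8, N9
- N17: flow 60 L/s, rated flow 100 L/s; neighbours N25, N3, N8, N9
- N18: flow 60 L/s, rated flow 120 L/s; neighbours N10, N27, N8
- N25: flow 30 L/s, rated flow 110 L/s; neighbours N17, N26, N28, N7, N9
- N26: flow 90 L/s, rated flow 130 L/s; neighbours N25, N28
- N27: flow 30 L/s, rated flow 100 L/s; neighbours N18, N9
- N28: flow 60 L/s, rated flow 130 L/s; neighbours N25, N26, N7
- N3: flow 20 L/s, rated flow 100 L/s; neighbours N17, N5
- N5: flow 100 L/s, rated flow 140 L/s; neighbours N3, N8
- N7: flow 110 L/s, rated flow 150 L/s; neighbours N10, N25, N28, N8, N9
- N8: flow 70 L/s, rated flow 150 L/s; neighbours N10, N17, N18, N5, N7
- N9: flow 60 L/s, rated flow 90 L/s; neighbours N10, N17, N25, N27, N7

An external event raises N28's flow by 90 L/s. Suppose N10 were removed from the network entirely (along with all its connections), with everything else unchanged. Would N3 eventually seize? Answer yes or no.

With N10 removed:
Round 1 — N28 at 150 > 130. N28 seizes.
  N28 sheds 150 L/s to N25, N26, N7: 50 each.
    N25: 30+50 = 80 ≤ 110
    N26: 90+50 = 140 > 130
    N7: 110+50 = 160 > 150
Round 2 — N26, N7 seize.
  N26 sheds 140 L/s to N25: 140 each.
    N25: 80+140 = 220 > 110
  N7 sheds 160 L/s to N25, N8, N9: 53 each (1 lost).
    N25: 220+53 = 273 > 110
    N8: 70+53 = 123 ≤ 150
    N9: 60+53 = 113 > 90
Round 3 — N25, N9 seize.
  N25 sheds 273 L/s to N17: 273 each.
    N17: 60+273 = 333 > 100
  N9 sheds 113 L/s to N17, N27: 56 each (1 lost).
    N17: 333+56 = 389 > 100
    N27: 30+56 = 86 ≤ 100
Round 4 — N17 seizes.
  N17 sheds 389 L/s to N3, N8: 194 each (1 lost).
    N3: 20+194 = 214 > 100
    N8: 123+194 = 317 > 150
Round 5 — N3, N8 seize.
  N3 sheds 214 L/s to N5: 214 each.
    N5: 100+214 = 314 > 140
  N8 sheds 317 L/s to N18, N5: 158 each (1 lost).
    N18: 60+158 = 218 > 120
    N5: 314+158 = 472 > 140
Round 6 — N18, N5 seize.
  N18 sheds 218 L/s to N27: 218 each.
    N27: 86+218 = 304 > 100
  N5 sheds 472 L/s: no online neighbours, lost.
Round 7 — N27 seizes.
  N27 sheds 304 L/s: no online neighbours, lost.
No further seizures.

yes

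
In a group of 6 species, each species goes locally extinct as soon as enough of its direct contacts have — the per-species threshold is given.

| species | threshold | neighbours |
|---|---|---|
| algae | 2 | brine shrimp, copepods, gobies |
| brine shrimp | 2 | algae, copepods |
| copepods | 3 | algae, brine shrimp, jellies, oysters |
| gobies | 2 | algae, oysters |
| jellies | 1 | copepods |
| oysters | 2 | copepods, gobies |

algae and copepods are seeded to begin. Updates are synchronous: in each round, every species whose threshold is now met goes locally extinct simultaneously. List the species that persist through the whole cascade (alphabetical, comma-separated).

Round 1 — algae, copepods go locally extinct (initial).
Round 2 — checking thresholds:
  brine shrimp: 2 of 2 neighbours ≥ 2, goes locally extinct.
  gobies: 1 of 2 neighbours < 2, below threshold.
  jellies: 1 of 1 neighbours ≥ 1, goes locally extinct.
  oysters: 1 of 2 neighbours < 2, below threshold.
Round 3 — no new extinctions; cascade stops.

gobies, oysters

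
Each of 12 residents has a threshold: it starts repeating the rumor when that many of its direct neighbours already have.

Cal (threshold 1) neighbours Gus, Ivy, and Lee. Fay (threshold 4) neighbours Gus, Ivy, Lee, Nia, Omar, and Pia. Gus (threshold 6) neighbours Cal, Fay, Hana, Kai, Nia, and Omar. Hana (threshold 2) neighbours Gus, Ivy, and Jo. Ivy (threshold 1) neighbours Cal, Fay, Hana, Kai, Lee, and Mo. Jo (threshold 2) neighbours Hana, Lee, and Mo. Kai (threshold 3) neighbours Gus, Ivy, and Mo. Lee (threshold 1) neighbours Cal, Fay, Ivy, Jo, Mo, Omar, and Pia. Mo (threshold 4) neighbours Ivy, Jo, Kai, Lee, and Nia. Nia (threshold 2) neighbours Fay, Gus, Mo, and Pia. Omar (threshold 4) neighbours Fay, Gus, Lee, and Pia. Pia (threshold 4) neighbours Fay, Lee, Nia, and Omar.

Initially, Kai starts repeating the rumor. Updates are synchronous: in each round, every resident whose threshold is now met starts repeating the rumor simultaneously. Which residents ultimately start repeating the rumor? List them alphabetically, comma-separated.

Round 1 — Kai starts repeating the rumor (initial).
Round 2 — checking thresholds:
  Gus: 1 of 6 neighbours < 6, holds.
  Ivy: 1 of 6 neighbours ≥ 1, starts repeating the rumor.
  Mo: 1 of 5 neighbours < 4, holds.
Round 3 — checking thresholds:
  Cal: 1 of 3 neighbours ≥ 1, starts repeating the rumor.
  Fay: 1 of 6 neighbours < 4, holds.
  Gus: 1 of 6 neighbours < 6, holds.
  Hana: 1 of 3 neighbours < 2, holds.
  Lee: 1 of 7 neighbours ≥ 1, starts repeating the rumor.
  Mo: 2 of 5 neighbours < 4, holds.
Round 4 — no new spreads; cascade stops.

Cal, Ivy, Kai, Lee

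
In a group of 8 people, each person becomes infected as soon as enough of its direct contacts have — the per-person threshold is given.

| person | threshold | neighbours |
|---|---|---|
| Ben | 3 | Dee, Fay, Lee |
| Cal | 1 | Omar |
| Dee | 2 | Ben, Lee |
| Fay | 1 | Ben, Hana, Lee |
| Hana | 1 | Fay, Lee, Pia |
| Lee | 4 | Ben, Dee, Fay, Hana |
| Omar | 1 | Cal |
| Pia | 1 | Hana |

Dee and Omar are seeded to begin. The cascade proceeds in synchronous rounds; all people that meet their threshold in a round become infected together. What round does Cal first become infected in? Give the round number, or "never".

Round 1 — Dee, Omar become infected (initial).
Round 2 — checking thresholds:
  Ben: 1 of 3 neighbours < 3, holds.
  Cal: 1 of 1 neighbours ≥ 1, becomes infected.
  Lee: 1 of 4 neighbours < 4, holds.
Round 3 — no new infections; cascade stops.

2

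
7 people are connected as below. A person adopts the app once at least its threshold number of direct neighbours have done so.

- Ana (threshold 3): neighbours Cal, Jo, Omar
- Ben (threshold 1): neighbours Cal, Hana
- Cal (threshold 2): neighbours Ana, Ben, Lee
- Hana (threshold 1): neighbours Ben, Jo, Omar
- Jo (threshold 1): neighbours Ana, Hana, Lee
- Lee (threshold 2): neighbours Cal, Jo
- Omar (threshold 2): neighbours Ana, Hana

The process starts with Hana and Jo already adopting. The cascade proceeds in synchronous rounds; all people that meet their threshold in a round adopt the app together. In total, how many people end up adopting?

3

Round 1 — Hana, Jo adopt the app (initial).
Round 2 — checking thresholds:
  Ana: 1 of 3 neighbours < 3, holds.
  Ben: 1 of 2 neighbours ≥ 1, adopts the app.
  Lee: 1 of 2 neighbours < 2, holds.
  Omar: 1 of 2 neighbours < 2, holds.
Round 3 — no new adoptions; cascade stops.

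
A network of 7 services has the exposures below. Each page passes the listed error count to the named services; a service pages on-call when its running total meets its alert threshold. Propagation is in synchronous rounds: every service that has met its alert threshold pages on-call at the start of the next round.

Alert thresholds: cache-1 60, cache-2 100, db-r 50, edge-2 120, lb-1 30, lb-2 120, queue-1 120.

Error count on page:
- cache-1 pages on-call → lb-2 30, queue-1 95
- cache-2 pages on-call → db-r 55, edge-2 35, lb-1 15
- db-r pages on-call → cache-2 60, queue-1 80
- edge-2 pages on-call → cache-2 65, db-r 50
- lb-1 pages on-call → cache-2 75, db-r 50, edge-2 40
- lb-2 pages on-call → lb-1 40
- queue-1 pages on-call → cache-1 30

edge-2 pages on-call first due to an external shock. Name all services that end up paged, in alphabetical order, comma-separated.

Round 1 — edge-2 pages on-call (initial).
  cache-2: +65 → 65 < 100
  db-r: +50 → 50 ≥ 50
Round 2 — db-r pages on-call.
  cache-2: +60 → 125 ≥ 100
  queue-1: +80 → 80 < 120
Round 3 — cache-2 pages on-call.
  lb-1: +15 → 15 < 30
No further pages.

cache-2, db-r, edge-2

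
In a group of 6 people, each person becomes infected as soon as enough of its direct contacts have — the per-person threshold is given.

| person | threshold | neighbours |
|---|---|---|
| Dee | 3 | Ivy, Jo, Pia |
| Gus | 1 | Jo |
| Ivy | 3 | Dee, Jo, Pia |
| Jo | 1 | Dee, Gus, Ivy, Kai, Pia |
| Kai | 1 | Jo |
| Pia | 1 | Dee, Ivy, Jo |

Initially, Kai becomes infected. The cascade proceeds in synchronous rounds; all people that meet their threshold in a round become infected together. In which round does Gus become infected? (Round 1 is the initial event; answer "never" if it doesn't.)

Round 1 — Kai becomes infected (initial).
Round 2 — checking thresholds:
  Jo: 1 of 5 neighbours ≥ 1, becomes infected.
Round 3 — checking thresholds:
  Dee: 1 of 3 neighbours < 3, below threshold.
  Gus: 1 of 1 neighbours ≥ 1, becomes infected.
  Ivy: 1 of 3 neighbours < 3, below threshold.
  Pia: 1 of 3 neighbours ≥ 1, becomes infected.
Round 4 — no new infections; cascade stops.

3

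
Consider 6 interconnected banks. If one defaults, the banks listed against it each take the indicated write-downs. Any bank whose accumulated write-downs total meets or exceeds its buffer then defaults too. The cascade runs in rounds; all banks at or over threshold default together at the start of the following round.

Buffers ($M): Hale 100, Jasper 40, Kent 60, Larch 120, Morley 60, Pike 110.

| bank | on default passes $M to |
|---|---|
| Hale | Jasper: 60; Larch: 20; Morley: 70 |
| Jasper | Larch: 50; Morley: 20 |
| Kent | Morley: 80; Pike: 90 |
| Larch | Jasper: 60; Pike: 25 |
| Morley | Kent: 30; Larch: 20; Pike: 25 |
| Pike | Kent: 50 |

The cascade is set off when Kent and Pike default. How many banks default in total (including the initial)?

3

Round 1 — Kent, Pike default (initial).
  Morley: +80 → 80 ≥ 60
Round 2 — Morley defaults.
  Larch: +20 → 20 < 120
No further defaults.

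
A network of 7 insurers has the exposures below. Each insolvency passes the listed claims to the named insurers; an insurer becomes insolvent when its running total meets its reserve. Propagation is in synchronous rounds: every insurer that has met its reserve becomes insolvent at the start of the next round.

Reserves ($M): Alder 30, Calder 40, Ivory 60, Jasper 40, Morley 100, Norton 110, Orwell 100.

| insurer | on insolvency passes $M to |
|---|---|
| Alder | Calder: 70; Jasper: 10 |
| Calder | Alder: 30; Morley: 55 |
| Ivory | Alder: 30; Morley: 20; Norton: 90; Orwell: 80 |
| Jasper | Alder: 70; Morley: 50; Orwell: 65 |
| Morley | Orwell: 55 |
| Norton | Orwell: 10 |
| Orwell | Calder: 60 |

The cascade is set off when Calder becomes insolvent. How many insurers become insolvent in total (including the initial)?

Round 1 — Calder becomes insolvent (initial).
  Alder: +30 → 30 ≥ 30
  Morley: +55 → 55 < 100
Round 2 — Alder becomes insolvent.
  Jasper: +10 → 10 < 40
No further insolvencies.

2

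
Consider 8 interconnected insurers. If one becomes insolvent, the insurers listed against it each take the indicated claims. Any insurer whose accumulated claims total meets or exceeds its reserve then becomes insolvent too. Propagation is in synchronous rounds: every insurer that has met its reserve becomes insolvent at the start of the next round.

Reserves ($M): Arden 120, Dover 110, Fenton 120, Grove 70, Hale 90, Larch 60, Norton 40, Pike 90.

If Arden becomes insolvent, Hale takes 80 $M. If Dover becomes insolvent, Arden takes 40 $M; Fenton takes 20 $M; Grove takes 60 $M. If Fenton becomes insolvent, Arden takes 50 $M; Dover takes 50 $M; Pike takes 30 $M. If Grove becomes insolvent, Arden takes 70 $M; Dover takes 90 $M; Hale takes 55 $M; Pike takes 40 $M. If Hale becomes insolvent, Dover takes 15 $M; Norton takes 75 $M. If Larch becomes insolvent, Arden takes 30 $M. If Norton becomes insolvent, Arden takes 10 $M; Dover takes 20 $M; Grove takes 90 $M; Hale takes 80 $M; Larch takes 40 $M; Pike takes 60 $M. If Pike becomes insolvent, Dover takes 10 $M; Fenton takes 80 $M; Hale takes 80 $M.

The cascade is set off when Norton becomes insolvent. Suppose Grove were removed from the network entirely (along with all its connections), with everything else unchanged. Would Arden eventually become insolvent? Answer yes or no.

no

With Grove removed:
Round 1 — Norton becomes insolvent (initial).
  Arden: +10 → 10 < 120
  Dover: +20 → 20 < 110
  Hale: +80 → 80 < 90
  Larch: +40 → 40 < 60
  Pike: +60 → 60 < 90
No further insolvencies.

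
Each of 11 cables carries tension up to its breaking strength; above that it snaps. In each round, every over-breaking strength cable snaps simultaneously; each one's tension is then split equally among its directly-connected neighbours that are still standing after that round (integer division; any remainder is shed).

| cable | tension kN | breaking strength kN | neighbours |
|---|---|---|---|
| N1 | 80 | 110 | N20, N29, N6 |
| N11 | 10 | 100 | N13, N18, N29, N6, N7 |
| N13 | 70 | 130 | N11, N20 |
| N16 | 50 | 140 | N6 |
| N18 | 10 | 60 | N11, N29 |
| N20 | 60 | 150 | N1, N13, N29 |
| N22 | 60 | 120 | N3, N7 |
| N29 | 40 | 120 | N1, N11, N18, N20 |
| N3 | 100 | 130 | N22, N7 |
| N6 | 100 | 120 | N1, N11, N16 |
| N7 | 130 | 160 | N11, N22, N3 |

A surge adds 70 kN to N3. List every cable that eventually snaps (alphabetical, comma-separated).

N1, N11, N13, N18, N20, N22, N29, N3, N6, N7

Round 1 — N3 at 170 > 130. N3 snaps.
  N3 sheds 170 kN to N22, N7: 85 each.
    N22: 60+85 = 145 > 120
    N7: 130+85 = 215 > 160
Round 2 — N22, N7 snap.
  N22 sheds 145 kN: no online neighbours, lost.
  N7 sheds 215 kN to N11: 215 each.
    N11: 10+215 = 225 > 100
Round 3 — N11 snaps.
  N11 sheds 225 kN to N13, N18, N29, N6: 56 each (1 lost).
    N13: 70+56 = 126 ≤ 130
    N18: 10+56 = 66 > 60
    N29: 40+56 = 96 ≤ 120
    N6: 100+56 = 156 > 120
Round 4 — N18, N6 snap.
  N18 sheds 66 kN to N29: 66 each.
    N29: 96+66 = 162 > 120
  N6 sheds 156 kN to N1, N16: 78 each.
    N1: 80+78 = 158 > 110
    N16: 50+78 = 128 ≤ 140
Round 5 — N1, N29 snap.
  N1 sheds 158 kN to N20: 158 each.
    N20: 60+158 = 218 > 150
  N29 sheds 162 kN to N20: 162 each.
    N20: 218+162 = 380 > 150
Round 6 — N20 snaps.
  N20 sheds 380 kN to N13: 380 each.
    N13: 126+380 = 506 > 130
Round 7 — N13 snaps.
  N13 sheds 506 kN: no online neighbours, lost.
No further breaks.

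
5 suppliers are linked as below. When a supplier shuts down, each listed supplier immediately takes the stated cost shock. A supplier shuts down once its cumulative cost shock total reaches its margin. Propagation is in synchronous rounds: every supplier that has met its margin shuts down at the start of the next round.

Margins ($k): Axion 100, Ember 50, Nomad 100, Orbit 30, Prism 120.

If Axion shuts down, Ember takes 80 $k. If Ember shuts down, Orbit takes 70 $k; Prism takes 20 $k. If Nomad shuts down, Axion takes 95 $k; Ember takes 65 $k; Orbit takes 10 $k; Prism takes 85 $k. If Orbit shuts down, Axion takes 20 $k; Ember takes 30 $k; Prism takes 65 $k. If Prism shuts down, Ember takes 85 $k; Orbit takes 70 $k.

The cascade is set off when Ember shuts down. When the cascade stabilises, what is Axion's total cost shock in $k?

20

Round 1 — Ember shuts down (initial).
  Orbit: +70 → 70 ≥ 30
  Prism: +20 → 20 < 120
Round 2 — Orbit shuts down.
  Axion: +20 → 20 < 100
  Prism: +65 → 85 < 120
No further shutdowns.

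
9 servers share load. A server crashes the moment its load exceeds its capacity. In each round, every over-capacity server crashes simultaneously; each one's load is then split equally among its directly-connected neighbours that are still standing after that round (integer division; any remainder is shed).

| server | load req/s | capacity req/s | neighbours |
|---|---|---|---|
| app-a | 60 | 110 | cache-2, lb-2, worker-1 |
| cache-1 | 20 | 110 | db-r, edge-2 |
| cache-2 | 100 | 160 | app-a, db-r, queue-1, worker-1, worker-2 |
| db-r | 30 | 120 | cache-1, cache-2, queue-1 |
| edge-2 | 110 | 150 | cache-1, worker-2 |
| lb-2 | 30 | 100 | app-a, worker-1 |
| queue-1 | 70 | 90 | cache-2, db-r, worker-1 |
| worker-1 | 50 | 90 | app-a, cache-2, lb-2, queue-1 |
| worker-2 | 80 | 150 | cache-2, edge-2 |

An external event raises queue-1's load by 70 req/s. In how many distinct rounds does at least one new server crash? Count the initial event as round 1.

Round 1 — queue-1 at 140 > 90. queue-1 crashes.
  queue-1 sheds 140 req/s to cache-2, db-r, worker-1: 46 each (2 lost).
    cache-2: 100+46 = 146 ≤ 160
    db-r: 30+46 = 76 ≤ 120
    worker-1: 50+46 = 96 > 90
Round 2 — worker-1 crashes.
  worker-1 sheds 96 req/s to app-a, cache-2, lb-2: 32 each.
    app-a: 60+32 = 92 ≤ 110
    cache-2: 146+32 = 178 > 160
    lb-2: 30+32 = 62 ≤ 100
Round 3 — cache-2 crashes.
  cache-2 sheds 178 req/s to app-a, db-r, worker-2: 59 each (1 lost).
    app-a: 92+59 = 151 > 110
    db-r: 76+59 = 135 > 120
    worker-2: 80+59 = 139 ≤ 150
Round 4 — app-a, db-r crash.
  app-a sheds 151 req/s to lb-2: 151 each.
    lb-2: 62+151 = 213 > 100
  db-r sheds 135 req/s to cache-1: 135 each.
    cache-1: 20+135 = 155 > 110
Round 5 — cache-1, lb-2 crash.
  cache-1 sheds 155 req/s to edge-2: 155 each.
    edge-2: 110+155 = 265 > 150
  lb-2 sheds 213 req/s: no online neighbours, lost.
Round 6 — edge-2 crashes.
  edge-2 sheds 265 req/s to worker-2: 265 each.
    worker-2: 139+265 = 404 > 150
Round 7 — worker-2 crashes.
  worker-2 sheds 404 req/s: no online neighbours, lost.
No further crashes.

7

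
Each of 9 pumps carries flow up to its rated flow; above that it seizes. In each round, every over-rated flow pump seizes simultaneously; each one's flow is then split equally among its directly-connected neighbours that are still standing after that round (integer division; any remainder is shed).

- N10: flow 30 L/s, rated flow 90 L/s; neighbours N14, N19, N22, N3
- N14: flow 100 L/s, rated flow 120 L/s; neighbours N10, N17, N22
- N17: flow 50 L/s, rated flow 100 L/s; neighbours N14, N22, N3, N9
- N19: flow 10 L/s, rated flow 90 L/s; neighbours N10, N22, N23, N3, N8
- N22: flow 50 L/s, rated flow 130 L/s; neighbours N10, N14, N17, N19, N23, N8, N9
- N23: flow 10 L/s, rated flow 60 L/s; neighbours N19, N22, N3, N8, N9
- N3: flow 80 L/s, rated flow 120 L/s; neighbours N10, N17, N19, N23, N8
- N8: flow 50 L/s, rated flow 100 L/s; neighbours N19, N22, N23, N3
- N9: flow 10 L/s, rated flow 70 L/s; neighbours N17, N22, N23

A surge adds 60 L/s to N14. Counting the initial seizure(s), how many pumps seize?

9

Round 1 — N14 at 160 > 120. N14 seizes.
  N14 sheds 160 L/s to N10, N17, N22: 53 each (1 lost).
    N10: 30+53 = 83 ≤ 90
    N17: 50+53 = 103 > 100
    N22: 50+53 = 103 ≤ 130
Round 2 — N17 seizes.
  N17 sheds 103 L/s to N22, N3, N9: 34 each (1 lost).
    N22: 103+34 = 137 > 130
    N3: 80+34 = 114 ≤ 120
    N9: 10+34 = 44 ≤ 70
Round 3 — N22 seizes.
  N22 sheds 137 L/s to N10, N19, N23, N8, N9: 27 each (2 lost).
    N10: 83+27 = 110 > 90
    N19: 10+27 = 37 ≤ 90
    N23: 10+27 = 37 ≤ 60
    N8: 50+27 = 77 ≤ 100
    N9: 44+27 = 71 > 70
Round 4 — N10, N9 seize.
  N10 sheds 110 L/s to N19, N3: 55 each.
    N19: 37+55 = 92 > 90
    N3: 114+55 = 169 > 120
  N9 sheds 71 L/s to N23: 71 each.
    N23: 37+71 = 108 > 60
Round 5 — N19, N23, N3 seize.
  N19 sheds 92 L/s to N8: 92 each.
    N8: 77+92 = 169 > 100
  N23 sheds 108 L/s to N8: 108 each.
    N8: 169+108 = 277 > 100
  N3 sheds 169 L/s to N8: 169 each.
    N8: 277+169 = 446 > 100
Round 6 — N8 seizes.
  N8 sheds 446 L/s: no online neighbours, lost.
No further seizures.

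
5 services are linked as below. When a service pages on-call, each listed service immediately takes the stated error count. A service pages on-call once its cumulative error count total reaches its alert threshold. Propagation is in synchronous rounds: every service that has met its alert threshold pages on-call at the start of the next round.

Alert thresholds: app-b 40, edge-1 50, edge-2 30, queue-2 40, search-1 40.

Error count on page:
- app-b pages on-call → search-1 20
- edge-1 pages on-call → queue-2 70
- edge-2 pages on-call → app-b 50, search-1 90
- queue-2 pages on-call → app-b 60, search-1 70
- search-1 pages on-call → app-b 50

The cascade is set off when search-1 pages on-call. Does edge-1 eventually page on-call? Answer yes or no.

Round 1 — search-1 pages on-call (initial).
  app-b: +50 → 50 ≥ 40
Round 2 — app-b pages on-call.
No further pages.

no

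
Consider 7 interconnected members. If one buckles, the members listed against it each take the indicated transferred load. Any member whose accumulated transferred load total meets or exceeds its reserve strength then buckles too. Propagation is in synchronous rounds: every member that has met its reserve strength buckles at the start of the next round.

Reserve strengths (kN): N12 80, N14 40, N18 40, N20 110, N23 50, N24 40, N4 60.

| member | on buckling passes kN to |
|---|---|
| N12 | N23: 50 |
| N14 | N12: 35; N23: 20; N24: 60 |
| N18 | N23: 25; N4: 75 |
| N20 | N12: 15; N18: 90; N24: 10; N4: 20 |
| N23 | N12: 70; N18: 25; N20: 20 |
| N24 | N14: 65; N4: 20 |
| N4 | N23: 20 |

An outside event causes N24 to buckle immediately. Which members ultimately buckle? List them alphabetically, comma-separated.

Round 1 — N24 buckles (initial).
  N14: +65 → 65 ≥ 40
  N4: +20 → 20 < 60
Round 2 — N14 buckles.
  N12: +35 → 35 < 80
  N23: +20 → 20 < 50
No further bucklings.

N14, N24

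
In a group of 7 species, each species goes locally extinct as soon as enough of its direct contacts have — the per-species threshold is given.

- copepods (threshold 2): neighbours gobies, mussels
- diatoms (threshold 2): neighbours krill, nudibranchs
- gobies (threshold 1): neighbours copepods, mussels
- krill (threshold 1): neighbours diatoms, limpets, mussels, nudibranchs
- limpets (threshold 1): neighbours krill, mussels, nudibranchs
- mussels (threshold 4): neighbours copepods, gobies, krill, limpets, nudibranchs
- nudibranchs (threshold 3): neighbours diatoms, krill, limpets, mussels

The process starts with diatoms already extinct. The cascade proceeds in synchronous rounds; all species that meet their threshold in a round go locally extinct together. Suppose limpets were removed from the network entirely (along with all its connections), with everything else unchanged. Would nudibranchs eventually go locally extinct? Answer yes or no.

With limpets removed:
Round 1 — diatoms goes locally extinct (initial).
Round 2 — checking thresholds:
  krill: 1 of 3 neighbours ≥ 1, goes locally extinct.
  nudibranchs: 1 of 3 neighbours < 3, below threshold.
Round 3 — no new extinctions; cascade stops.

no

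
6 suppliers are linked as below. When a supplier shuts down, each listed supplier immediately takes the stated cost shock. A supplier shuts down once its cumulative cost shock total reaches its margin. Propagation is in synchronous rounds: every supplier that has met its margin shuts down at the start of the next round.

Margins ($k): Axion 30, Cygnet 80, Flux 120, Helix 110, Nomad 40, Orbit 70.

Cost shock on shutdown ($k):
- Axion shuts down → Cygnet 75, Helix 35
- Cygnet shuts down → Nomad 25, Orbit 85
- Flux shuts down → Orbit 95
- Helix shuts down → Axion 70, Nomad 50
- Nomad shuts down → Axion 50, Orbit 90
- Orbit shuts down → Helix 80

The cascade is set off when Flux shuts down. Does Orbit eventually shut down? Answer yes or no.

Round 1 — Flux shuts down (initial).
  Orbit: +95 → 95 ≥ 70
Round 2 — Orbit shuts down.
  Helix: +80 → 80 < 110
No further shutdowns.

yes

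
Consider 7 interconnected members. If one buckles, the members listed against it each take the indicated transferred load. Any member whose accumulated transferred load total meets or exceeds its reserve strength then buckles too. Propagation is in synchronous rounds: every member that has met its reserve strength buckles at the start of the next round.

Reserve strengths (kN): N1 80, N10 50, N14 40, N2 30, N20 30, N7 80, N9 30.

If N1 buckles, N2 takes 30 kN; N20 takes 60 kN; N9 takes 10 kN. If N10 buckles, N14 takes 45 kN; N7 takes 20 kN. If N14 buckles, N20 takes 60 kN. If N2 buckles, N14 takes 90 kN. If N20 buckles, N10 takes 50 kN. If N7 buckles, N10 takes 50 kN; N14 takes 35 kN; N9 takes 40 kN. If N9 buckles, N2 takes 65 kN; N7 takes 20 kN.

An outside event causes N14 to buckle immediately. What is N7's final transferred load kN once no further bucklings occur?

Round 1 — N14 buckles (initial).
  N20: +60 → 60 ≥ 30
Round 2 — N20 buckles.
  N10: +50 → 50 ≥ 50
Round 3 — N10 buckles.
  N7: +20 → 20 < 80
No further bucklings.

20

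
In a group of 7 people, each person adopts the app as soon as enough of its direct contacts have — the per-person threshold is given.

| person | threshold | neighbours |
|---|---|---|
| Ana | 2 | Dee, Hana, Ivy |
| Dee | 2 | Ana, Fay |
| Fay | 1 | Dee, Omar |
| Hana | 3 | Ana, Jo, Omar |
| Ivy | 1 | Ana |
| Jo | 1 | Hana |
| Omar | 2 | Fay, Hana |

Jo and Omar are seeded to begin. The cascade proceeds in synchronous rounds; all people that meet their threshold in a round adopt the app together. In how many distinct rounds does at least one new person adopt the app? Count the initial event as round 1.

2

Round 1 — Jo, Omar adopt the app (initial).
Round 2 — checking thresholds:
  Fay: 1 of 2 neighbours ≥ 1, adopts the app.
  Hana: 2 of 3 neighbours < 3, below threshold.
Round 3 — no new adoptions; cascade stops.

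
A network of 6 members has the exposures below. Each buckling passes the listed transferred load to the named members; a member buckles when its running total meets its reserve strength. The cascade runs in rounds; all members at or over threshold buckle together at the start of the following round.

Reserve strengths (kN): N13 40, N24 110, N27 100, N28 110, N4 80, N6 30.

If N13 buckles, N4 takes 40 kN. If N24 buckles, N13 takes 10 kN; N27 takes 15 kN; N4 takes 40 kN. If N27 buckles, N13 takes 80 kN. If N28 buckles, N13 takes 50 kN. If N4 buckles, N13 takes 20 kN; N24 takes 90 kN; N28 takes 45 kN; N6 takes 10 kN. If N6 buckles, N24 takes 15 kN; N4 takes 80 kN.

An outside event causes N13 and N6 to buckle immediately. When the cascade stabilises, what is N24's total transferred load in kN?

105

Round 1 — N13, N6 buckle (initial).
  N24: +15 → 15 < 110
  N4: +40+80 → 120 ≥ 80
Round 2 — N4 buckles.
  N24: +90 → 105 < 110
  N28: +45 → 45 < 110
No further bucklings.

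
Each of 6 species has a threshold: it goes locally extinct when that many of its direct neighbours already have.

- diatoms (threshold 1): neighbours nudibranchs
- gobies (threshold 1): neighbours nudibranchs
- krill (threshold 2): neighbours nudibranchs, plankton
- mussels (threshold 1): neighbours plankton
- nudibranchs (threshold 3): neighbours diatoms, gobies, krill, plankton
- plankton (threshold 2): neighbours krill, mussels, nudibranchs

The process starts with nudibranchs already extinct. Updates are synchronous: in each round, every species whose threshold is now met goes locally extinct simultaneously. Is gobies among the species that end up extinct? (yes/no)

Round 1 — nudibranchs goes locally extinct (initial).
Round 2 — checking thresholds:
  diatoms: 1 of 1 neighbours ≥ 1, goes locally extinct.
  gobies: 1 of 1 neighbours ≥ 1, goes locally extinct.
  krill: 1 of 2 neighbours < 2, below threshold.
  plankton: 1 of 3 neighbours < 2, below threshold.
Round 3 — no new extinctions; cascade stops.

yes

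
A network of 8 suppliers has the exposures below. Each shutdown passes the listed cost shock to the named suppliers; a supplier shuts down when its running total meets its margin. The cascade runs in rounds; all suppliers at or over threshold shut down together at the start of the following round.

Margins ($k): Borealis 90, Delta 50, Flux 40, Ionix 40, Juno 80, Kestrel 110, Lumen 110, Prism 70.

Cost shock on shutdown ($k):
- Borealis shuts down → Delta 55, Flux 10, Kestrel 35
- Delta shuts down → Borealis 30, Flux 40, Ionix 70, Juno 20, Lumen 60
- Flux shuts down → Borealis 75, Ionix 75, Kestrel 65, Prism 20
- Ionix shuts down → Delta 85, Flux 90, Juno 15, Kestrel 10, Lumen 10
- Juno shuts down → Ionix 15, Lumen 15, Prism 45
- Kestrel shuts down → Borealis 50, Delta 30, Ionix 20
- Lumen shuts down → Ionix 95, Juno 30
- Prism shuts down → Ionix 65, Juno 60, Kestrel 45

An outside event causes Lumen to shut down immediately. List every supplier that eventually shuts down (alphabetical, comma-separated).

Borealis, Delta, Flux, Ionix, Kestrel, Lumen

Round 1 — Lumen shuts down (initial).
  Ionix: +95 → 95 ≥ 40
  Juno: +30 → 30 < 80
Round 2 — Ionix shuts down.
  Delta: +85 → 85 ≥ 50
  Flux: +90 → 90 ≥ 40
  Juno: +15 → 45 < 80
  Kestrel: +10 → 10 < 110
Round 3 — Delta, Flux shut down.
  Borealis: +30+75 → 105 ≥ 90
  Juno: +20 → 65 < 80
  Kestrel: +65 → 75 < 110
  Prism: +20 → 20 < 70
Round 4 — Borealis shuts down.
  Kestrel: +35 → 110 ≥ 110
Round 5 — Kestrel shuts down.
No further shutdowns.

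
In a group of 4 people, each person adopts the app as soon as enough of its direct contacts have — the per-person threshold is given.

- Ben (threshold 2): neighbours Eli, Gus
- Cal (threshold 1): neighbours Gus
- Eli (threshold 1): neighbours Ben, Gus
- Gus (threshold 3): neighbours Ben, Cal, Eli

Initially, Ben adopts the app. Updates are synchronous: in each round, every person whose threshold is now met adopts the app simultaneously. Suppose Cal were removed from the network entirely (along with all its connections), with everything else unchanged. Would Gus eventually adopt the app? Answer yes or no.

With Cal removed:
Round 1 — Ben adopts the app (initial).
Round 2 — checking thresholds:
  Eli: 1 of 2 neighbours ≥ 1, adopts the app.
  Gus: 1 of 2 neighbours < 3, holds.
Round 3 — no new adoptions; cascade stops.

no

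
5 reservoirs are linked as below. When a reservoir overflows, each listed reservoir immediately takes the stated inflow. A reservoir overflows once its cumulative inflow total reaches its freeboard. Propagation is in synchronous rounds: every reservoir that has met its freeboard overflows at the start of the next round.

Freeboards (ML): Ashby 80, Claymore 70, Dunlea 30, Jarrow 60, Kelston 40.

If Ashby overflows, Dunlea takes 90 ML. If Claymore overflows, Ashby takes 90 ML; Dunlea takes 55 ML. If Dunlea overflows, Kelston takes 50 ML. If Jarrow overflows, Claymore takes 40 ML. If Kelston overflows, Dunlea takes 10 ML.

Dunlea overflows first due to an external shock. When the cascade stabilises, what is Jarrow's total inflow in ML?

Round 1 — Dunlea overflows (initial).
  Kelston: +50 → 50 ≥ 40
Round 2 — Kelston overflows.
No further overflows.

0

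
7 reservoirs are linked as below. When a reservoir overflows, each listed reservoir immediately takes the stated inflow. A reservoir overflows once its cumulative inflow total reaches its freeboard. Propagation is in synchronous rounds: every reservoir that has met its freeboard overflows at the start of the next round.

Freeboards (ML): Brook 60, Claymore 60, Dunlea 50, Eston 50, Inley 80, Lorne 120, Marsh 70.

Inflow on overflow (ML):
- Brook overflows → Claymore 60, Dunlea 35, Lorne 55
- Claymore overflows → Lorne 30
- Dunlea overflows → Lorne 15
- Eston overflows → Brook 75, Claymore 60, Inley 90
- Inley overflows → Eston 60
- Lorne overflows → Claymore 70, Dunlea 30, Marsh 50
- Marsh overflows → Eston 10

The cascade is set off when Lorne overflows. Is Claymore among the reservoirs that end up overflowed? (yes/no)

yes

Round 1 — Lorne overflows (initial).
  Claymore: +70 → 70 ≥ 60
  Dunlea: +30 → 30 < 50
  Marsh: +50 → 50 < 70
Round 2 — Claymore overflows.
No further overflows.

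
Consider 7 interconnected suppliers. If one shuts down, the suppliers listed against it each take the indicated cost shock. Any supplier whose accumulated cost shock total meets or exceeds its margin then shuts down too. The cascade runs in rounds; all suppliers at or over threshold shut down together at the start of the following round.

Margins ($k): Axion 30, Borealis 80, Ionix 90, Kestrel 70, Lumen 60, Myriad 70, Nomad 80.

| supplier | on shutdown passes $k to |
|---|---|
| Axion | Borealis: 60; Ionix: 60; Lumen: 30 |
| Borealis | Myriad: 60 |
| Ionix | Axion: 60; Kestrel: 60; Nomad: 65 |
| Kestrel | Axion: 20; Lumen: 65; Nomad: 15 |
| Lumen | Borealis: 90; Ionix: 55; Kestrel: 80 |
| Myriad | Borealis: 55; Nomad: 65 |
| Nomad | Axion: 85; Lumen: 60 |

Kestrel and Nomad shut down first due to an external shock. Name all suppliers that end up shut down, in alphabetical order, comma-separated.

Round 1 — Kestrel, Nomad shut down (initial).
  Axion: +20+85 → 105 ≥ 30
  Lumen: +65+60 → 125 ≥ 60
Round 2 — Axion, Lumen shut down.
  Borealis: +60+90 → 150 ≥ 80
  Ionix: +60+55 → 115 ≥ 90
Round 3 — Borealis, Ionix shut down.
  Myriad: +60 → 60 < 70
No further shutdowns.

Axion, Borealis, Ionix, Kestrel, Lumen, Nomad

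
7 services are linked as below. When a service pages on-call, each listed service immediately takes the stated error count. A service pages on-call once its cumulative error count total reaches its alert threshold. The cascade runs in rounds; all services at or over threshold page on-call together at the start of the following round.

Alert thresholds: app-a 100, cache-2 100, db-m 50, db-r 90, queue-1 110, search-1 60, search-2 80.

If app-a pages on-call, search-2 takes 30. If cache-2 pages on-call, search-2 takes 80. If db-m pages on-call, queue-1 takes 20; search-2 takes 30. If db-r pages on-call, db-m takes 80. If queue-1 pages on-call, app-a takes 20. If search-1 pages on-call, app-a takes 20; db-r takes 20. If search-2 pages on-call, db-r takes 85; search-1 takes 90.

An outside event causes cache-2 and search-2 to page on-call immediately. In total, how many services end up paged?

5

Round 1 — cache-2, search-2 page on-call (initial).
  db-r: +85 → 85 < 90
  search-1: +90 → 90 ≥ 60
Round 2 — search-1 pages on-call.
  app-a: +20 → 20 < 100
  db-r: +20 → 105 ≥ 90
Round 3 — db-r pages on-call.
  db-m: +80 → 80 ≥ 50
Round 4 — db-m pages on-call.
  queue-1: +20 → 20 < 110
No further pages.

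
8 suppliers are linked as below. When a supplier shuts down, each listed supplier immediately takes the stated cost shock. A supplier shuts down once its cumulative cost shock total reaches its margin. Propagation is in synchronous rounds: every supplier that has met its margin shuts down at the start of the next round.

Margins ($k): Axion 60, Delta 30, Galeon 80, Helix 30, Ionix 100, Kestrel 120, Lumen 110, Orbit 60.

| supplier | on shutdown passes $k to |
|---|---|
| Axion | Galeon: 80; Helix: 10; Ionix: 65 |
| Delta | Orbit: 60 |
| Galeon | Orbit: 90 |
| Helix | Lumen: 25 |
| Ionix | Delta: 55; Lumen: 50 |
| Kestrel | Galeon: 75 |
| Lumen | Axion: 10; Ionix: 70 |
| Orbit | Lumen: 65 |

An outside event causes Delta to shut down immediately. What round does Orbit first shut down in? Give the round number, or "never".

2

Round 1 — Delta shuts down (initial).
  Orbit: +60 → 60 ≥ 60
Round 2 — Orbit shuts down.
  Lumen: +65 → 65 < 110
No further shutdowns.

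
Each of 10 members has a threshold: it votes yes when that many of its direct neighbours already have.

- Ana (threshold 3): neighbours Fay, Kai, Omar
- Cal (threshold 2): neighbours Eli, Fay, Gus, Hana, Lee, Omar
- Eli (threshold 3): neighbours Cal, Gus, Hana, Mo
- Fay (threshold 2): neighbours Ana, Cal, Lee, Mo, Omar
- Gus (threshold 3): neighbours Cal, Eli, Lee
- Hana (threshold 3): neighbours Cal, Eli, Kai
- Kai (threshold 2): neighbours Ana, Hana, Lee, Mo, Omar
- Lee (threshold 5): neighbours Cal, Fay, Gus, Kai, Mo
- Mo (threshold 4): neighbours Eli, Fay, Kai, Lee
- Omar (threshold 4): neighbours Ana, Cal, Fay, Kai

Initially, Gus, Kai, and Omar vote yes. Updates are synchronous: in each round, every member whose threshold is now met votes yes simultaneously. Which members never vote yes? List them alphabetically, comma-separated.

Round 1 — Gus, Kai, Omar vote yes (initial).
Round 2 — checking thresholds:
  Ana: 2 of 3 neighbours < 3, below threshold.
  Cal: 2 of 6 neighbours ≥ 2, votes yes.
  Eli: 1 of 4 neighbours < 3, below threshold.
  Fay: 1 of 5 neighbours < 2, below threshold.
  Hana: 1 of 3 neighbours < 3, below threshold.
  Lee: 2 of 5 neighbours < 5, below threshold.
  Mo: 1 of 4 neighbours < 4, below threshold.
Round 3 — checking thresholds:
  Ana: 2 of 3 neighbours < 3, below threshold.
  Eli: 2 of 4 neighbours < 3, below threshold.
  Fay: 2 of 5 neighbours ≥ 2, votes yes.
  Hana: 2 of 3 neighbours < 3, below threshold.
  Lee: 3 of 5 neighbours < 5, below threshold.
  Mo: 1 of 4 neighbours < 4, below threshold.
Round 4 — checking thresholds:
  Ana: 3 of 3 neighbours ≥ 3, votes yes.
  Eli: 2 of 4 neighbours < 3, below threshold.
  Hana: 2 of 3 neighbours < 3, below threshold.
  Lee: 4 of 5 neighbours < 5, below threshold.
  Mo: 2 of 4 neighbours < 4, below threshold.
Round 5 — no new yes votes; cascade stops.

Eli, Hana, Lee, Mo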